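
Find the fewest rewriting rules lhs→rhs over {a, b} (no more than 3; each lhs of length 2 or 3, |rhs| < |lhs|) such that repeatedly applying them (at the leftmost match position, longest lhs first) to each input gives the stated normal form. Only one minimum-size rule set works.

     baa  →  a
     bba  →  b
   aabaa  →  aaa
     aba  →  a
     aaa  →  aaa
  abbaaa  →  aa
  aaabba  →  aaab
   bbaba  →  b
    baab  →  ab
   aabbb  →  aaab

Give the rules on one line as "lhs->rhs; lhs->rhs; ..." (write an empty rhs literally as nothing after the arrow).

ba->; bbb->ab

  | baa => a
  | bba => b
  | aabaa => aaa
  | aba => a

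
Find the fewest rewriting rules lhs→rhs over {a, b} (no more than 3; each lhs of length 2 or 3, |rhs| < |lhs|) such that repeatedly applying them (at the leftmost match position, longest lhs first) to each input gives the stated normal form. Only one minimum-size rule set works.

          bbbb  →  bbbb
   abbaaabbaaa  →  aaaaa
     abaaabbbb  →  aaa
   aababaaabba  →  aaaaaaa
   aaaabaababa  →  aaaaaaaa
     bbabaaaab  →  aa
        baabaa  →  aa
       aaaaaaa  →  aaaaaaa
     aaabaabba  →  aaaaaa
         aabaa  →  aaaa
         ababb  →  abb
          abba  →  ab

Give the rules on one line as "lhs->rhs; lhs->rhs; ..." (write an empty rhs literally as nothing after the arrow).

  | bbbb
  | abbaaabbaaa => abaabbaaa => aabbaaa => aabaaa => aaaaa
  | abaaabbbb => aaabbbb => aaabbb => aaabb => aaab => aaa
  | aababaaabba => aaabaaabba => aaaaaabba => aaaaaaba => aaaaaaa

aab->aa; ba->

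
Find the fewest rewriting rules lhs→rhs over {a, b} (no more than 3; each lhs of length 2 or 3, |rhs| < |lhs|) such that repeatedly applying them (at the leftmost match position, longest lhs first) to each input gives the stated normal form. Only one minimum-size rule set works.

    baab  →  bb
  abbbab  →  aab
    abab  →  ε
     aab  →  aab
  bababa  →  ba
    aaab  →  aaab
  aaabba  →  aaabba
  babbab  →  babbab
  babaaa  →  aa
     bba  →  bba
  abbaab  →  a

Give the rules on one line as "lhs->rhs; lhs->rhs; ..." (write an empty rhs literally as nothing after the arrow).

aba->bb; baa->b; bbb->

  | baab => bb
  | abbbab => aab
  | abab => bbb => ε
  | aab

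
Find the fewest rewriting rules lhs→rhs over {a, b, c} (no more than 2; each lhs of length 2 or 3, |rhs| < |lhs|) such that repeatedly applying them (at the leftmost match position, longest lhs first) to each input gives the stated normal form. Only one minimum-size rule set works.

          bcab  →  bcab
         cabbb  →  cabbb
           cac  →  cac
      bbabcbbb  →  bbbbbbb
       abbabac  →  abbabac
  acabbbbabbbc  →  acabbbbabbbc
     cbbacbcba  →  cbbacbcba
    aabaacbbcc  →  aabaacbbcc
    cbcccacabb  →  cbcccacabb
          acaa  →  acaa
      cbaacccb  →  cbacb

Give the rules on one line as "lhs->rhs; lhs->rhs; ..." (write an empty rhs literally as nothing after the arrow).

abc->bb; acc->

  | bcab
  | cabbb
  | cac
  | bbabcbbb => bbbbbbb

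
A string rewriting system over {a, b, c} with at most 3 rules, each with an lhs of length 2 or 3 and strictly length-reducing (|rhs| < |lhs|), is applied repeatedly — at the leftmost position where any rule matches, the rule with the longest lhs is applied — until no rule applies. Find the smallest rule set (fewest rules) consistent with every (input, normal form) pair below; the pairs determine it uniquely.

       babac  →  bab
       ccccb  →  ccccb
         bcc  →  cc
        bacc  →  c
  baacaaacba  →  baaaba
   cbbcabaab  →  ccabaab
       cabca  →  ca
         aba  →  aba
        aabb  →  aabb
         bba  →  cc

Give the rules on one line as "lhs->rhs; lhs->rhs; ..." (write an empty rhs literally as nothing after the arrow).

ac->; bba->cc; bc->c

  | babac => bab
  | ccccb
  | bcc => cc
  | bacc => bc => c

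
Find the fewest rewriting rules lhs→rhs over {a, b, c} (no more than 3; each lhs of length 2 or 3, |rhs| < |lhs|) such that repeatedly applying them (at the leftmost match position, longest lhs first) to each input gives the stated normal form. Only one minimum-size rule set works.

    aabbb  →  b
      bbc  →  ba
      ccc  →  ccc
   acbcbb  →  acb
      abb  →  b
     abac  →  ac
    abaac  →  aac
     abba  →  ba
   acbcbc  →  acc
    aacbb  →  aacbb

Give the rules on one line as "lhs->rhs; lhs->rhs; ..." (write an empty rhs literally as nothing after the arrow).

  | aabbb => abb => b
  | bbc => ba
  | ccc
  | acbcbb => acabb => acb

ab->; bc->a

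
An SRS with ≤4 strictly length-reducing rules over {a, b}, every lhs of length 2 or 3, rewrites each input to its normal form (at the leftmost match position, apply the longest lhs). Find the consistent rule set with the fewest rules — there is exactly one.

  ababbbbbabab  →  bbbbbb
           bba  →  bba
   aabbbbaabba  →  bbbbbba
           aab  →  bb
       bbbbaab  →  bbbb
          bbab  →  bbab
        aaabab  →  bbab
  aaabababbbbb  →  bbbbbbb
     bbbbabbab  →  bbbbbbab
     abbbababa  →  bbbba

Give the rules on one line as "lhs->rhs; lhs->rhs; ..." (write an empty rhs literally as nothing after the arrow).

  | ababbbbbabab => bbbbbabab => bbbbbb
  | bba
  | aabbbbaabba => bbbbbaabba => bbbbbba
  | aab => bb

aab->bb; aba->; abb->bb; baa->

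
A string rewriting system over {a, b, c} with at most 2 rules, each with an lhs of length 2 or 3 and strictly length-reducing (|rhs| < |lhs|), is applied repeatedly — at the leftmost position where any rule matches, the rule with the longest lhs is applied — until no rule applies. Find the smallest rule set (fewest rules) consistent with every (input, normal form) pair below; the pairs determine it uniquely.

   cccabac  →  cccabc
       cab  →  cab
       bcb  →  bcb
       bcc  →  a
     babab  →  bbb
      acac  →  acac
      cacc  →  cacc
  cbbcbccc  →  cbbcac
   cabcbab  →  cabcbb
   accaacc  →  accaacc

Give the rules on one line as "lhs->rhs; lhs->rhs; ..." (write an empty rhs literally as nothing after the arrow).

  | cccabac => cccabc
  | cab
  | bcb
  | bcc => a

ba->b; bcc->a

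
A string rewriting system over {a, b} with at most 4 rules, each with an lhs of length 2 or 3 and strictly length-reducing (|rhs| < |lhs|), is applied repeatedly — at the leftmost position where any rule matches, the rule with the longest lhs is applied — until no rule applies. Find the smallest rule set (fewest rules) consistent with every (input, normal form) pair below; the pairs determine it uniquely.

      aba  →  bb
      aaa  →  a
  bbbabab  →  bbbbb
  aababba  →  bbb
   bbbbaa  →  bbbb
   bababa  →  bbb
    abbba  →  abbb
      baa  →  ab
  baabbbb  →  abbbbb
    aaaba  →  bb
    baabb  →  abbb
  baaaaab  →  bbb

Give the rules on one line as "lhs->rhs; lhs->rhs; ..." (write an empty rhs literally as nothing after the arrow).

  | aba => bb
  | aaa => a
  | bbbabab => bbbbab => bbbbb
  | aababba => babba => bbba => bbb

aa->; aba->bb; ba->b; baa->ab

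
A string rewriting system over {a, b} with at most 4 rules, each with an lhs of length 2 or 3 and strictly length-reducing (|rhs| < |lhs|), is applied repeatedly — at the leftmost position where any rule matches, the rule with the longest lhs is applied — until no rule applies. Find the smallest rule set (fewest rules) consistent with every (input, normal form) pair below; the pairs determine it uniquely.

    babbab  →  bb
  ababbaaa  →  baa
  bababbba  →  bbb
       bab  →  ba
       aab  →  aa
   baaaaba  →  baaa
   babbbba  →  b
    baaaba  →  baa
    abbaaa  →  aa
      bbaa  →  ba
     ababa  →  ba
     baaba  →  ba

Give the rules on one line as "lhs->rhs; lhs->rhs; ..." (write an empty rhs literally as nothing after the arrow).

ab->a; aba->; bba->b

  | babbab => babab => bb
  | ababbaaa => bbaaa => baa
  | bababbba => bbbba => bbb
  | bab => ba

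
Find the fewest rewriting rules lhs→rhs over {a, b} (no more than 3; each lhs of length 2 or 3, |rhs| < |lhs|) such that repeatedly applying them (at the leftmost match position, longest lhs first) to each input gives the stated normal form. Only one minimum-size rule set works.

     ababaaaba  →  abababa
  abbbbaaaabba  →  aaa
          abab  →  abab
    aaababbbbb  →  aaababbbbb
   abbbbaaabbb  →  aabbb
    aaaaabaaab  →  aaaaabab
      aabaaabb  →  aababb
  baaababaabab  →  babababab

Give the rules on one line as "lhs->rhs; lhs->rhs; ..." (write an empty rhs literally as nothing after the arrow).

  | ababaaaba => ababaaba => abababa
  | abbbbaaaabba => abbaaabba => aaabba => aaa
  | abab
  | aaababbbbb

baa->ba; bba->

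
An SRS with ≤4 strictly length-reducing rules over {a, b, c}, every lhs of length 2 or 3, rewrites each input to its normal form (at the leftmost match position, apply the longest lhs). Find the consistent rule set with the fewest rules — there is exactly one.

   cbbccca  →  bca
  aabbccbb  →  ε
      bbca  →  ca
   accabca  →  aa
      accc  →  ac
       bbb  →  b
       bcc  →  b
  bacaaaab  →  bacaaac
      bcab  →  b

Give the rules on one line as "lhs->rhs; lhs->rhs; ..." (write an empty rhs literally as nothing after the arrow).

ab->c; bb->; cb->; cc->

  | cbbccca => bccca => bca
  | aabbccbb => acbccbb => accbb => abb => cb => ε
  | bbca => ca
  | accabca => aabca => acca => aa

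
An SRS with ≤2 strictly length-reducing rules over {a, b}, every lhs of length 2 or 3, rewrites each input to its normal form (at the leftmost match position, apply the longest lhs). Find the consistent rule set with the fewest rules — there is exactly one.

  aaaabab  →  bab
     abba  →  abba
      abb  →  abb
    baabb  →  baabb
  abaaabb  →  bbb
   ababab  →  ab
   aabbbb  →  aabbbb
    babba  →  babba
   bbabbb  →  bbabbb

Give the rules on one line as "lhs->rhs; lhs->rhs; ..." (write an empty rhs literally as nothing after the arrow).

  | aaaabab => babab => bab
  | abba
  | abb
  | baabb

aaa->b; aba->a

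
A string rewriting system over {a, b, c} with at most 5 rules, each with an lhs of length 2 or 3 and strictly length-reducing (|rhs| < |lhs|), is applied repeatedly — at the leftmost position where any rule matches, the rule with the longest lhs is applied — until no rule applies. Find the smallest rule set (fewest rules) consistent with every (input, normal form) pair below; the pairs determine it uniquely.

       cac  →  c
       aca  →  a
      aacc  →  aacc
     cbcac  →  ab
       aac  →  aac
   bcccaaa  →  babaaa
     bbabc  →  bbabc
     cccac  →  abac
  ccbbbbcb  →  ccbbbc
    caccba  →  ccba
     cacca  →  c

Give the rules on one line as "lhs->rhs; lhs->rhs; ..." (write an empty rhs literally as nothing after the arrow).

  | cac => c
  | aca => a
  | aacc
  | cbcac => ccc => ab

bca->c; bcb->c; ca->; ccc->ab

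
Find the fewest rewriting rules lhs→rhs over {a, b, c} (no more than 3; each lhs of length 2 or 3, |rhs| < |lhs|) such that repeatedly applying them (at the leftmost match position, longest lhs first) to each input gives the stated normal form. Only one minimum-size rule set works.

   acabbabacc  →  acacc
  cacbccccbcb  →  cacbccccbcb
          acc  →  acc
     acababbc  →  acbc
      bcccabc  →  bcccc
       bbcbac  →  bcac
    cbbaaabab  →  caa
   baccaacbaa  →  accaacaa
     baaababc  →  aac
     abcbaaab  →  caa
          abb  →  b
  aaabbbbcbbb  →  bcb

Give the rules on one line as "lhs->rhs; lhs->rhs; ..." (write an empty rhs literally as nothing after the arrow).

ab->; ba->a; bb->b

  | acabbabacc => acbabacc => acabacc => acacc
  | cacbccccbcb
  | acc
  | acababbc => acabbc => acbc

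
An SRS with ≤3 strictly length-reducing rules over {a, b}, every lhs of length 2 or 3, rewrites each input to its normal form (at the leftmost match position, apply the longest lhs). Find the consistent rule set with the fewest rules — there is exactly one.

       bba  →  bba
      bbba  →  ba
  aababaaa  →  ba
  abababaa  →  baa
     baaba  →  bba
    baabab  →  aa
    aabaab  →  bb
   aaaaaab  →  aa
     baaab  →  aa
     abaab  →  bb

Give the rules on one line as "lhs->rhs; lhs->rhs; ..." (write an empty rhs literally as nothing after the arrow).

  | bba
  | bbba => aaa => ba
  | aababaaa => ababaaa => babaaa => bbaaa => bbba => aaa => ba
  | abababaa => bababaa => bbabaa => bbbaa => aaaa => baa

aaa->ba; ab->b; bbb->aa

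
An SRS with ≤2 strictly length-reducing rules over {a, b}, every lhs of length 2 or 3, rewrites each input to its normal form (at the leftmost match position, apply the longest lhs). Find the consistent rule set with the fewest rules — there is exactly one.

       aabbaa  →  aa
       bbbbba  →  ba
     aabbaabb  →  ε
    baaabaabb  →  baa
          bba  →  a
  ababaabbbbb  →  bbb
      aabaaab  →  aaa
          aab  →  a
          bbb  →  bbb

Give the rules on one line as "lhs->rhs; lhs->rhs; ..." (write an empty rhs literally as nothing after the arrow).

  | aabbaa => abaa => aa
  | bbbbba => bbba => ba
  | aabbaabb => abaabb => aabb => ab => ε
  | baaabaabb => baaaabb => baaab => baa

ab->; bba->a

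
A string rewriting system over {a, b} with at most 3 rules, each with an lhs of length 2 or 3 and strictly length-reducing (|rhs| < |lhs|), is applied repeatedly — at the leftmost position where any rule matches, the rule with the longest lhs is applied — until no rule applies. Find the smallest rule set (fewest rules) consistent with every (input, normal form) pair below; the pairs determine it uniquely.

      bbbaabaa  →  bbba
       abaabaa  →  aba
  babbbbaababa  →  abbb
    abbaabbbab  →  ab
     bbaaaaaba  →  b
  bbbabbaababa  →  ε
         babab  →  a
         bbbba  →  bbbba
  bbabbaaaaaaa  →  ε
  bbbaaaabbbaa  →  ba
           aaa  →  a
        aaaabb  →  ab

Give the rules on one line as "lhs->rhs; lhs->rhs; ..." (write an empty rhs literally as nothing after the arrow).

  | bbbaabaa => bbbaaa => bbba
  | abaabaa => abaaa => aba
  | babbbbaababa => abbbaababa => abbbaaba => abbbaa => abbb
  | abbaabbbab => abbabbab => ababab => aaab => ab

aa->; aab->a; bab->a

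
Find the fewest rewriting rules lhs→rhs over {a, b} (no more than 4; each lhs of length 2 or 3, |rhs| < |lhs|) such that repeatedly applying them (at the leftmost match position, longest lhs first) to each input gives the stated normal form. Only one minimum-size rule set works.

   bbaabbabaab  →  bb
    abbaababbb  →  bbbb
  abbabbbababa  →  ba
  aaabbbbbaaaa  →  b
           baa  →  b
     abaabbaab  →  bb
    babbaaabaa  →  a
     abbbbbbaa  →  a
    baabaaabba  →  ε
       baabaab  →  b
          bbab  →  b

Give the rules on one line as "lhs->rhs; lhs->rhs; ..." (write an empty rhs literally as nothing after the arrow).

  | bbaabbabaab => aaabbabaab => abbabaab => bbabaab => aabaab => baab => bb
  | abbaababbb => bbaababbb => aaababbb => ababbb => babbb => bbbb
  | abbabbbababa => bbabbbababa => aabbbababa => bbbababa => baababa => bbaba => aaba => ba
  | aaabbbbbaaaa => abbbbbaaaa => bbbbbaaaa => bbbaaaaa => baaaaaa => baaaa => baa => b

aa->; ab->b; bba->aa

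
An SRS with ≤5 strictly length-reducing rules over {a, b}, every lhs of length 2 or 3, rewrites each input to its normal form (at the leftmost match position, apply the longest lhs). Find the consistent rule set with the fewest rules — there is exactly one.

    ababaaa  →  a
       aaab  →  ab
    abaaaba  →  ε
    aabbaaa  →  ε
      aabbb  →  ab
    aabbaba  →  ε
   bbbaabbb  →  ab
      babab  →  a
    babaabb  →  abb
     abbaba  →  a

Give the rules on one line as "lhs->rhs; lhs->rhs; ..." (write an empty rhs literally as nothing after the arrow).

aa->; aab->ba; ba->a; bab->a

  | ababaaa => aaaaa => aaa => a
  | aaab => ab
  | abaaaba => aaaaba => aaba => baa => aa => ε
  | aabbaaa => babaaa => aaaa => aa => ε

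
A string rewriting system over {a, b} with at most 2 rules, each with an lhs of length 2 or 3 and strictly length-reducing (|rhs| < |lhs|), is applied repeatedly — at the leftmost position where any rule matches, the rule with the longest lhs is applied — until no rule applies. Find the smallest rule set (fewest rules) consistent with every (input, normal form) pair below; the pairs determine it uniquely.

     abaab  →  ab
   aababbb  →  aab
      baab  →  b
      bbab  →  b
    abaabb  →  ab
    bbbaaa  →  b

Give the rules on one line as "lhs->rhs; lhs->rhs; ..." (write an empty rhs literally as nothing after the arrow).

  | abaab => abab => abb => ab
  | aababbb => aabbbb => aabbb => aabb => aab
  | baab => bab => bb => b
  | bbab => bab => bb => b

ba->b; bb->b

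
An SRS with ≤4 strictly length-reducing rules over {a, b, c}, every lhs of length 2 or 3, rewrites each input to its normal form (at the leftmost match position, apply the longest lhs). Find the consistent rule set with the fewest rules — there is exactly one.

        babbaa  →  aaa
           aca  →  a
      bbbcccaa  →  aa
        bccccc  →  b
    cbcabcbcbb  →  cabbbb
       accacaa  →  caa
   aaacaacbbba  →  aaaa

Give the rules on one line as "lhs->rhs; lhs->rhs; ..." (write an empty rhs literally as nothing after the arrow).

  | babbaa => abbaa => abaa => aaa
  | aca => a
  | bbbcccaa => bbbccaa => bbbcaa => bbbaa => bbaa => baa => aa
  | bccccc => bcccc => bccc => bcc => bc => b

ac->; ba->a; bc->b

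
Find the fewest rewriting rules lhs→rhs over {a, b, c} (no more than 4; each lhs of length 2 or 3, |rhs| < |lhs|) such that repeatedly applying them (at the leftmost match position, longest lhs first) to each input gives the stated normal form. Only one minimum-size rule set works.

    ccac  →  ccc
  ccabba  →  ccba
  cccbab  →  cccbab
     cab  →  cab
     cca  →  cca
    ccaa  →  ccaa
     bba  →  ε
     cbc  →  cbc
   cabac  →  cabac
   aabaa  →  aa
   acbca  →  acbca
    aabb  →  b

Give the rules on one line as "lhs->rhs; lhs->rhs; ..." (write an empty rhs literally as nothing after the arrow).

  | ccac => ccc
  | ccabba => ccba
  | cccbab
  | cab

aab->; abb->b; bba->; cac->cc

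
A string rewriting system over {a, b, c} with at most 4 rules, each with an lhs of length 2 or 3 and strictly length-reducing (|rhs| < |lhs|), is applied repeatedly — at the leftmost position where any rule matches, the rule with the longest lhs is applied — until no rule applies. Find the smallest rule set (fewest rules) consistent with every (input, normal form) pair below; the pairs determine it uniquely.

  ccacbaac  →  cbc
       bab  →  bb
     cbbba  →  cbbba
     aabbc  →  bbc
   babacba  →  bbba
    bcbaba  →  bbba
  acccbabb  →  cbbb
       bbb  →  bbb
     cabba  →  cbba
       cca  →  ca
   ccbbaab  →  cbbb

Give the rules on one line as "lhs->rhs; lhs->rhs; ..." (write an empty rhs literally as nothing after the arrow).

ab->b; ac->c; bcb->bb; cc->c

  | ccacbaac => cacbaac => ccbaac => cbaac => cbac => cbc
  | bab => bb
  | cbbba
  | aabbc => abbc => bbc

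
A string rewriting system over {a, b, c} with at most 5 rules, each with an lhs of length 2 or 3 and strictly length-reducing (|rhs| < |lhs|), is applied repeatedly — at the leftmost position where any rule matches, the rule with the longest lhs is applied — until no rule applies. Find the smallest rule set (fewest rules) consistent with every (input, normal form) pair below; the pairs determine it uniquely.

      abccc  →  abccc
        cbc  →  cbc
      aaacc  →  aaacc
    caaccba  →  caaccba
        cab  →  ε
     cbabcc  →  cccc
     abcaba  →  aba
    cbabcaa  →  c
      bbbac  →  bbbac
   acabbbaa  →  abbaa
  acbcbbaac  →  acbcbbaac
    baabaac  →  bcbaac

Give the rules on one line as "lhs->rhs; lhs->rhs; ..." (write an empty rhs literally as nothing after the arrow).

  | abccc
  | cbc
  | aaacc
  | caaccba

aab->cb; bab->c; cab->; cca->c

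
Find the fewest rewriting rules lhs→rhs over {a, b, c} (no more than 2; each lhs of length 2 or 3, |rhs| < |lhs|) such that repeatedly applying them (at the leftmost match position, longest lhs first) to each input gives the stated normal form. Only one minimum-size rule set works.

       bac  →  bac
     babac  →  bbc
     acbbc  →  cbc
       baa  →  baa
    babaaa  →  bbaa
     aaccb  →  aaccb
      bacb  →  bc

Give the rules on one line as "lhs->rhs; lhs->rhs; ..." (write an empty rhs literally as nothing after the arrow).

  | bac
  | babac => bbc
  | acbbc => cbc
  | baa

aba->b; acb->c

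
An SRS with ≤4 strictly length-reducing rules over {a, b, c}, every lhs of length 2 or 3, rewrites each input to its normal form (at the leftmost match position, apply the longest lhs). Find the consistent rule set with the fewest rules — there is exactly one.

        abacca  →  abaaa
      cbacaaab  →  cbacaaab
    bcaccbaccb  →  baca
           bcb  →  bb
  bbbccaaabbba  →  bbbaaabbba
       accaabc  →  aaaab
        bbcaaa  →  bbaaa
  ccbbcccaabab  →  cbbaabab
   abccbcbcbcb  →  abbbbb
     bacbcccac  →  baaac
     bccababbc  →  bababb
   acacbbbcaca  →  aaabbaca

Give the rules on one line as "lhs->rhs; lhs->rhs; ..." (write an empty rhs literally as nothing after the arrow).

acb->ca; bc->b; cc->c; cca->aa

  | abacca => abaaa
  | cbacaaab
  | bcaccbaccb => baccbaccb => bacbaccb => bcaaccb => baaccb => baacb => baca
  | bcb => bb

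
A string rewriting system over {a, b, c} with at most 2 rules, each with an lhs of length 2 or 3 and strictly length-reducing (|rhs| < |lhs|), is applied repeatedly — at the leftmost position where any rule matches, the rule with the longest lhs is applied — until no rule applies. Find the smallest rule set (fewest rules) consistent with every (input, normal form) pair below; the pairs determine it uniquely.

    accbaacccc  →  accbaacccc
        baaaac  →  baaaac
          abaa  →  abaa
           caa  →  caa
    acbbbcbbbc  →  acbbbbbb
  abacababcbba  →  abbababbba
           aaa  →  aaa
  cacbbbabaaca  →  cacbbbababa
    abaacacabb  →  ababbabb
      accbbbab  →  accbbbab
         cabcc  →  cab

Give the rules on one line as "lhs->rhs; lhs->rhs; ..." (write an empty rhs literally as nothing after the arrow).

aca->ba; bc->b

  | accbaacccc
  | baaaac
  | abaa
  | caa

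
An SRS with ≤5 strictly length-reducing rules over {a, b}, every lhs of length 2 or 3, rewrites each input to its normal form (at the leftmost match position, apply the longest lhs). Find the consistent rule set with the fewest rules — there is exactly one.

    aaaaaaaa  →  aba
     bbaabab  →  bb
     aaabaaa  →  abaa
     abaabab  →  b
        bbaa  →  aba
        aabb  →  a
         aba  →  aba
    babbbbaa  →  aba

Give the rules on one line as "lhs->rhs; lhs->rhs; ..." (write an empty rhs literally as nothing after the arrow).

  | aaaaaaaa => baaaaa => bbaa => aba
  | bbaabab => ababab => aabab => aaab => bb
  | aaabaaa => bbaaa => abaa
  | abaabab => abaaab => abbb => b

aaa->b; abb->; bab->ab; bba->ab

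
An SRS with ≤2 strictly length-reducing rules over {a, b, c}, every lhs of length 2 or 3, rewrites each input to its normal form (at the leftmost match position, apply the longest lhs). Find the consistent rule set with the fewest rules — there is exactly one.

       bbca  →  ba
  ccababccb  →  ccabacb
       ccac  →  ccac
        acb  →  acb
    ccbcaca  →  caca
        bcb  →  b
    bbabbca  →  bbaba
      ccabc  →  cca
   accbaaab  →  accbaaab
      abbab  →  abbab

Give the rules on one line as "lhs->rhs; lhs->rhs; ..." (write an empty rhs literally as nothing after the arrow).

  | bbca => ba
  | ccababccb => ccabacb
  | ccac
  | acb

bc->; cbc->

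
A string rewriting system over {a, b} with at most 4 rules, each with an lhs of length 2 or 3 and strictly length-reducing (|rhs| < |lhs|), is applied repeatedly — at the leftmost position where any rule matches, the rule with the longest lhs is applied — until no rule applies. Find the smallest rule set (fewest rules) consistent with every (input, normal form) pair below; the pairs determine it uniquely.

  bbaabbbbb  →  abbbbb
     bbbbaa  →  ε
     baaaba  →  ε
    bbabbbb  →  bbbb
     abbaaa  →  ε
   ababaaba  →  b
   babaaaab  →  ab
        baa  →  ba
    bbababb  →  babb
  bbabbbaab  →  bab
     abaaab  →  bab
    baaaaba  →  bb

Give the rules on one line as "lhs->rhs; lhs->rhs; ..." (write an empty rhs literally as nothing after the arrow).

  | bbaabbbbb => abbbbb
  | bbbbaa => bba => ε
  | baaaba => bba => ε
  | bbabbbb => bbbb

aa->a; aaa->; aba->b; bba->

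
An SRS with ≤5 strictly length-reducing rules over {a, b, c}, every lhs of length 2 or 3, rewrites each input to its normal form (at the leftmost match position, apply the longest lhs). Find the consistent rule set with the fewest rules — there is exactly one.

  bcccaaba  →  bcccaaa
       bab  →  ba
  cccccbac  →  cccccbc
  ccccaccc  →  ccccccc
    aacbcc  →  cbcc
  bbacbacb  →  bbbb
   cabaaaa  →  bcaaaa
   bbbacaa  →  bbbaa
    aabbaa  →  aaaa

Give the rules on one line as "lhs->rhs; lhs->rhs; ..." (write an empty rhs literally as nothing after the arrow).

ab->a; ac->c; bbc->bb; cab->bc

  | bcccaaba => bcccaaa
  | bab => ba
  | cccccbac => cccccbc
  | ccccaccc => ccccccc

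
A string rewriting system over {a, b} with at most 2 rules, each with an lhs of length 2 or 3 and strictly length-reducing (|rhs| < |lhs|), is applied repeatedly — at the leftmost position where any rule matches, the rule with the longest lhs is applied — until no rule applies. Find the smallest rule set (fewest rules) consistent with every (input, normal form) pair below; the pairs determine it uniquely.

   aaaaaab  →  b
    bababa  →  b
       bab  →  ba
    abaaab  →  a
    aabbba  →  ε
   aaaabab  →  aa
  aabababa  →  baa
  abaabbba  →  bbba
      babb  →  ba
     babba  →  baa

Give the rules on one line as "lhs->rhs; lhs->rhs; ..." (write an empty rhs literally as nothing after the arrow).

aaa->; ab->a

  | aaaaaab => aaab => b
  | bababa => baaba => baaa => b
  | bab => ba
  | abaaab => aaaab => ab => a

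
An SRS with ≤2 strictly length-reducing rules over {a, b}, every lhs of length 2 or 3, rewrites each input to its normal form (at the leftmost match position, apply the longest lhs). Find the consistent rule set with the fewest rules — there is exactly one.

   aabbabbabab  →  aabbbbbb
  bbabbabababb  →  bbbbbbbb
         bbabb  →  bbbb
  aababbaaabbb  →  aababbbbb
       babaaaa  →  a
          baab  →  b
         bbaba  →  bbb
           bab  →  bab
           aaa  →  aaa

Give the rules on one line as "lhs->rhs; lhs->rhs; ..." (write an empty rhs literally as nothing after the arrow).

baa->; bba->bb

  | aabbabbabab => aabbbbabab => aabbbbbab => aabbbbbb
  | bbabbabababb => bbbbabababb => bbbbbababb => bbbbbbabb => bbbbbbbb
  | bbabb => bbbb
  | aababbaaabbb => aababbaabbb => aababbabbb => aababbbbb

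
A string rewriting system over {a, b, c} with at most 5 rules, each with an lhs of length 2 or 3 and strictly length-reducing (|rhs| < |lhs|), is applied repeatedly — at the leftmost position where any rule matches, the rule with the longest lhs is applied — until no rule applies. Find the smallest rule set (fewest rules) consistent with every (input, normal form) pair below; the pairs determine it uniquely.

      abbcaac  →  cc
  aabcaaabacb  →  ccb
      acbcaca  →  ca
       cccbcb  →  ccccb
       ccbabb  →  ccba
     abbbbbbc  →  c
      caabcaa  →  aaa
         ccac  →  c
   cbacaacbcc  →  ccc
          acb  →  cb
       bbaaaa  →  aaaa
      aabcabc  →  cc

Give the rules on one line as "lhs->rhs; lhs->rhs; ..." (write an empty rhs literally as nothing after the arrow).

  | abbcaac => acaac => caac => cac => cc
  | aabcaaabacb => aacaaabacb => acaaabacb => caaabacb => caaabcb => caaacb => caacb => cacb => ccb
  | acbcaca => cbcaca => ccaca => aaca => aca => ca
  | cccbcb => ccccb

ac->c; bb->; bc->c; cca->aa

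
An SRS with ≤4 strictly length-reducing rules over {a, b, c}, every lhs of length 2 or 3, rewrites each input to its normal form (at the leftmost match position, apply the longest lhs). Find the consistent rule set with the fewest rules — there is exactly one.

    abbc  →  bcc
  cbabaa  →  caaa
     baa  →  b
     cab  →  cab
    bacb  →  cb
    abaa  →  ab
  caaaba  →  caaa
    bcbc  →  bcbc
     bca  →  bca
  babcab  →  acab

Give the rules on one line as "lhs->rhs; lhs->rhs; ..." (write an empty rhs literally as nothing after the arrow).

  | abbc => bcc
  | cbabaa => caaa
  | baa => b
  | cab

abb->bc; ba->; baa->b; bab->a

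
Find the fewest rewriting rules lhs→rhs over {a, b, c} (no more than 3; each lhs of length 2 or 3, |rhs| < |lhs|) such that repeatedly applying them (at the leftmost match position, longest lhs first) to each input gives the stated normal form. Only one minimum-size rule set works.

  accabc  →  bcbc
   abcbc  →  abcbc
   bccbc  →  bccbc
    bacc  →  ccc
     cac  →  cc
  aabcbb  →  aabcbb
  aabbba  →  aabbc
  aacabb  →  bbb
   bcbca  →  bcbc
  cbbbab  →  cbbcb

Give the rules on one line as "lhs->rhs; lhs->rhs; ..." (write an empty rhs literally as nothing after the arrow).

  | accabc => bcabc => bcbc
  | abcbc
  | bccbc
  | bacc => ccc

ac->b; ba->c; ca->c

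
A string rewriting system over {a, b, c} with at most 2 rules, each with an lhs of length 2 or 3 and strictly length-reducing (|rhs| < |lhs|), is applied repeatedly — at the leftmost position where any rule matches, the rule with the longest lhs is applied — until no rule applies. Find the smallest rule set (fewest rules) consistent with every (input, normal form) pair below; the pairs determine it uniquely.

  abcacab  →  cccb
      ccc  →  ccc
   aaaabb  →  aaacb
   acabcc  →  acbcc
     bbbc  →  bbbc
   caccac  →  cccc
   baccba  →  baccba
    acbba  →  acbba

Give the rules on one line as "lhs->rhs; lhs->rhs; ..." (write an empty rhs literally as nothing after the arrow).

  | abcacab => ccacab => cccab => cccb
  | ccc
  | aaaabb => aaacb
  | acabcc => acbcc

ab->c; ca->c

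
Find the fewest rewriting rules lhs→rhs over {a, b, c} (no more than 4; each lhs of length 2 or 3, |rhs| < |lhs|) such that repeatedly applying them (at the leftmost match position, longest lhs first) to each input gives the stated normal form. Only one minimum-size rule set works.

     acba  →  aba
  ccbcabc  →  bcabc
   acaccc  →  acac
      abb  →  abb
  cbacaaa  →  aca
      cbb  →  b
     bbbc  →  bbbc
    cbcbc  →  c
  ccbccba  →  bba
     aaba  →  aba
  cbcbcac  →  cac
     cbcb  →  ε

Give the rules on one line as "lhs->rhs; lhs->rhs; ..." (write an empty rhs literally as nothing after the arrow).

aa->a; acb->ab; cb->; cc->

  | acba => aba
  | ccbcabc => bcabc
  | acaccc => acac
  | abb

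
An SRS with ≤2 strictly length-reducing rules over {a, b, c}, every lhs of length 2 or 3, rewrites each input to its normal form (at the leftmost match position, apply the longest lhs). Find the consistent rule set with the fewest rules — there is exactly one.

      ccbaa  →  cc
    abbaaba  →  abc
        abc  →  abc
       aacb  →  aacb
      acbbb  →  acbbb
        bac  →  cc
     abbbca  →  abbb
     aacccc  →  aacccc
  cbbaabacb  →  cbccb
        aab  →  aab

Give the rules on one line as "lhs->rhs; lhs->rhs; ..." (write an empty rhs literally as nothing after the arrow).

ba->c; ca->

  | ccbaa => ccca => cc
  | abbaaba => abcaba => abba => abc
  | abc
  | aacb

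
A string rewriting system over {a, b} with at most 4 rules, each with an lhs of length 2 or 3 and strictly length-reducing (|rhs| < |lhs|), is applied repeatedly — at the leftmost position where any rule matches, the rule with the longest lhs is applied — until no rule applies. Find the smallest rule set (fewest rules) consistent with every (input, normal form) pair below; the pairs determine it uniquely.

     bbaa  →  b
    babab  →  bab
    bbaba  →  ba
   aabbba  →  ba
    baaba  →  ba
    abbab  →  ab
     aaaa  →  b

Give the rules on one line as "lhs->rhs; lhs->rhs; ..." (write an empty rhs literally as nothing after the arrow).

aa->b; aba->a; bb->b

  | bbaa => baa => bb => b
  | babab => bab
  | bbaba => baba => ba
  | aabbba => bbbba => bbba => bba => ba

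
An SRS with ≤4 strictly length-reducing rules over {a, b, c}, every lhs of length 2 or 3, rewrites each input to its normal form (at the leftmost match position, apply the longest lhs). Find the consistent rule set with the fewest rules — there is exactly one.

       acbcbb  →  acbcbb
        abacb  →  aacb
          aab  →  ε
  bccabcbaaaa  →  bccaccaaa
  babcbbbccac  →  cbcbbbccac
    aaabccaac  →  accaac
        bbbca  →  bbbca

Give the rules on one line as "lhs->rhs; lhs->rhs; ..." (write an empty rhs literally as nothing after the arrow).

aab->; ab->a; ba->c

  | acbcbb
  | abacb => aacb
  | aab => ε
  | bccabcbaaaa => bccacbaaaa => bccaccaaa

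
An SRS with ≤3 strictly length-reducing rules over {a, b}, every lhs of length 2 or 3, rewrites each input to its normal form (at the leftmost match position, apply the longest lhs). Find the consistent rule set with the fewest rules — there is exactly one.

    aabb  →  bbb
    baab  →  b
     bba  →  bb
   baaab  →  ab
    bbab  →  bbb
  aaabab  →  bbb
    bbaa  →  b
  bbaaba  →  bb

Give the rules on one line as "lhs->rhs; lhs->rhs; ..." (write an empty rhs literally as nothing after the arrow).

  | aabb => bbb
  | baab => b
  | bba => bb
  | baaab => ab

aa->b; ba->b; baa->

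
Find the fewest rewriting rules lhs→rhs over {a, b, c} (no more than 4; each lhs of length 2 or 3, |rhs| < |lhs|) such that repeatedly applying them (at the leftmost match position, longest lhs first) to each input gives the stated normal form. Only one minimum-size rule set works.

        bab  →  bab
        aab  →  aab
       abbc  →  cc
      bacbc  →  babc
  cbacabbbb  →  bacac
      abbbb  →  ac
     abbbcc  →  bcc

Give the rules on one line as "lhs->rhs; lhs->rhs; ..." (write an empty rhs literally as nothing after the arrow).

  | bab
  | aab
  | abbc => cc
  | bacbc => babc

abb->c; cb->b; cbb->ac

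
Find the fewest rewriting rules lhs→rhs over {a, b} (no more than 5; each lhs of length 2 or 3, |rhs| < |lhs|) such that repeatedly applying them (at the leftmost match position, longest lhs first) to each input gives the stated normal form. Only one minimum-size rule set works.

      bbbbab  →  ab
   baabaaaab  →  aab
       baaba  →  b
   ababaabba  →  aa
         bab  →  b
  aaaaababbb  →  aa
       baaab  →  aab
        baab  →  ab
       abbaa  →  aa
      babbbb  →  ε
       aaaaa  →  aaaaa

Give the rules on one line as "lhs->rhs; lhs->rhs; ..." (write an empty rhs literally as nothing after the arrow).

  | bbbbab => bbab => ab
  | baabaaaab => abaaaab => baaab => aab
  | baaba => aba => b
  | ababaabba => bbaabba => aabba => aa

aba->b; abb->; ba->; bb->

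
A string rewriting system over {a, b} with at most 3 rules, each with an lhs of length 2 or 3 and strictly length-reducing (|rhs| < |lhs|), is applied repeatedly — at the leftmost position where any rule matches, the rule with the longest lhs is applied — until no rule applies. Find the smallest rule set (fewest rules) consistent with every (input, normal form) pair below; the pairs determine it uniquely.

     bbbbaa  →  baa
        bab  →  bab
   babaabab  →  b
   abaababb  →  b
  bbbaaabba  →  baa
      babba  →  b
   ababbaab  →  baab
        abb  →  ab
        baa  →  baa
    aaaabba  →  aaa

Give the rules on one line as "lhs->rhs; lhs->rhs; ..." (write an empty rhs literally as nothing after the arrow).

aba->; bb->b

  | bbbbaa => bbbaa => bbaa => baa
  | bab
  | babaabab => babab => bb => b
  | abaababb => ababb => bb => b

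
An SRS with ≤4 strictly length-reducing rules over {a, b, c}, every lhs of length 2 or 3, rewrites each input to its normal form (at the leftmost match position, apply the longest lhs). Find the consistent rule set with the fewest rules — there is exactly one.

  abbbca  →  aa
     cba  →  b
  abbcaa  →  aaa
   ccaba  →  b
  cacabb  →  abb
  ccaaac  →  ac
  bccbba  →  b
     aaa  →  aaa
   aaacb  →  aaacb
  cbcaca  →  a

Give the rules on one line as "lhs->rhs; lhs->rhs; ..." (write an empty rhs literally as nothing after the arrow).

ba->a; bc->; ca->b

  | abbbca => abba => aba => aa
  | cba => ca => b
  | abbcaa => abaa => aaa
  | ccaba => cbba => cba => ca => b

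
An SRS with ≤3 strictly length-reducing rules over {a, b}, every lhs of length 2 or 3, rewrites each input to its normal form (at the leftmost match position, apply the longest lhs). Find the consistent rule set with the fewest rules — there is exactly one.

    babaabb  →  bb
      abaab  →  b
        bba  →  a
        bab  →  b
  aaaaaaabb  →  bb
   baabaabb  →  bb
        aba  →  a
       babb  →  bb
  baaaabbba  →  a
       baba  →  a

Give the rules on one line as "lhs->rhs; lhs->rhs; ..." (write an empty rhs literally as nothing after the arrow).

  | babaabb => abaabb => baabb => aabb => abb => bb
  | abaab => baab => aab => ab => b
  | bba => ba => a
  | bab => ab => b

ab->b; ba->a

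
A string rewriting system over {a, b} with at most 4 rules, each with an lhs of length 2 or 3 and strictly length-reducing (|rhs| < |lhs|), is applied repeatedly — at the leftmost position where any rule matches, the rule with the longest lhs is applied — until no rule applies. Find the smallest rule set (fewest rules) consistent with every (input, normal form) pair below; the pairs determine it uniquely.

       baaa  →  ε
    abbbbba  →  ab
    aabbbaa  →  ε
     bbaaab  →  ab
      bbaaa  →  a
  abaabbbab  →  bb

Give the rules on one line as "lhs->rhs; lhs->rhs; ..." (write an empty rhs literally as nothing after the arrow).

aa->; ba->; bbb->bb

  | baaa => aa => ε
  | abbbbba => abbbba => abbba => abba => ab
  | aabbbaa => bbbaa => bbaa => ba => ε
  | bbaaab => baab => ab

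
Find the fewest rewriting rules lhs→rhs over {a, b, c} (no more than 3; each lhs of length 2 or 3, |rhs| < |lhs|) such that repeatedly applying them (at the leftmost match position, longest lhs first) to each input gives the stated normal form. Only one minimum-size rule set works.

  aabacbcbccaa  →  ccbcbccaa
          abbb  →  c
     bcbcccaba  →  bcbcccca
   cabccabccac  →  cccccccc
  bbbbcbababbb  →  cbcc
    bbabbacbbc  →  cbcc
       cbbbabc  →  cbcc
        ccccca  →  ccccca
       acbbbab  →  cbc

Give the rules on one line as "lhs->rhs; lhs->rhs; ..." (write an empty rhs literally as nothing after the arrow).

  | aabacbcbccaa => acacbcbccaa => cacbcbccaa => ccbcbccaa
  | abbb => cbb => c
  | bcbcccaba => bcbcccca
  | cabccabccac => ccccabccac => cccccccac => cccccccc

ab->c; ac->c; bb->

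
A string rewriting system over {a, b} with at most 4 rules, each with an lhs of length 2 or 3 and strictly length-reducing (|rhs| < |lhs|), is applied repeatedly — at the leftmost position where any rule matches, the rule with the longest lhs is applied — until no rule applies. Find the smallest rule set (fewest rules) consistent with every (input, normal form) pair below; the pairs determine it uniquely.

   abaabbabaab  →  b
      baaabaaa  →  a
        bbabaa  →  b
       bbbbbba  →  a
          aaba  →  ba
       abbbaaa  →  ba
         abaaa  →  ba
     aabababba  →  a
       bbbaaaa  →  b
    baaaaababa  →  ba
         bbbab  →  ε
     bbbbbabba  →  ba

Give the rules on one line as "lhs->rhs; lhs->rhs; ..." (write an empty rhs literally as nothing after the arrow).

  | abaabbabaab => baabbabaab => bbbabaab => babaab => bbaab => aab => b
  | baaabaaa => babaaa => bbaaa => aaa => a
  | bbabaa => abaa => baa => b
  | bbbbbba => bbbba => bba => a

aa->; ab->b; bb->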